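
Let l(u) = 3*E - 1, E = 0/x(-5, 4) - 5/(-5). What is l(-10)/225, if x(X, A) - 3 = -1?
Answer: 2/225 ≈ 0.0088889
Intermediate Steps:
x(X, A) = 2 (x(X, A) = 3 - 1 = 2)
E = 1 (E = 0/2 - 5/(-5) = 0*(½) - 5*(-⅕) = 0 + 1 = 1)
l(u) = 2 (l(u) = 3*1 - 1 = 3 - 1 = 2)
l(-10)/225 = 2/225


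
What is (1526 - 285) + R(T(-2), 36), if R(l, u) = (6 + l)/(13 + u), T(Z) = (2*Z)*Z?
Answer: 8689/7 ≈ 1241.3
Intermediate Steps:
T(Z) = 2*Z²
R(l, u) = (6 + l)/(13 + u)
(1526 - 285) + R(T(-2), 36) = (1526 - 285) + (6 + 2*(-2)²)/(13 + 36) = 1241 + (6 + 2*4)/49 = 1241 + (6 + 8)/49 = 1241 + (1/49)*14 = 1241 + 2/7 = 8689/7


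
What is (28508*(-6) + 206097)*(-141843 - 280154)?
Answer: -14790572853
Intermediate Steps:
(28508*(-6) + 206097)*(-141843 - 280154) = (-171048 + 206097)*(-421997) = 35049*(-421997) = -14790572853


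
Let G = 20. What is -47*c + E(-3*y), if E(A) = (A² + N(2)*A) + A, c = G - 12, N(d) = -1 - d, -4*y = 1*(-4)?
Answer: -361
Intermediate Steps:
y = 1 (y = -(-4)/4 = -¼*(-4) = 1)
c = 8 (c = 20 - 12 = 8)
E(A) = A² - 2*A (E(A) = (A² + (-1 - 1*2)*A) + A = (A² + (-1 - 2)*A) + A = (A² - 3*A) + A = A² - 2*A)
-47*c + E(-3*y) = -47*8 + (-3*1)*(-2 - 3*1) = -376 - 3*(-2 - 3) = -376 - 3*(-5) = -376 + 15 = -361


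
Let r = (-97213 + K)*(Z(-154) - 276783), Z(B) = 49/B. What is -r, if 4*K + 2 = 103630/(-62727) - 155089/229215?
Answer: -540391820162225564193/20083512680 ≈ -2.6907e+10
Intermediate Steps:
K = -987900901/912886940 (K = -½ + (103630/(-62727) - 155089/229215)/4 = -½ + (103630*(-1/62727) - 155089*1/229215)/4 = -½ + (-103630/62727 - 155089/229215)/4 = -½ + (¼)*(-531457431/228221735) = -½ - 531457431/912886940 = -987900901/912886940 ≈ -1.0822)
r = 540391820162225564193/20083512680 (r = (-97213 - 987900901/912886940)*(49/(-154) - 276783) = -88745465999121*(49*(-1/154) - 276783)/912886940 = -88745465999121*(-7/22 - 276783)/912886940 = -88745465999121/912886940*(-6089233/22) = 540391820162225564193/20083512680 ≈ 2.6907e+10)
-r = -1*540391820162225564193/20083512680 = -540391820162225564193/20083512680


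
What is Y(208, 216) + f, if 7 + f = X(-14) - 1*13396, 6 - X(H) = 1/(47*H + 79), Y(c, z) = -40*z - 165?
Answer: -12854957/579 ≈ -22202.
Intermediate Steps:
Y(c, z) = -165 - 40*z
X(H) = 6 - 1/(79 + 47*H) (X(H) = 6 - 1/(47*H + 79) = 6 - 1/(79 + 47*H))
f = -7756862/579 (f = -7 + ((473 + 282*(-14))/(79 + 47*(-14)) - 1*13396) = -7 + ((473 - 3948)/(79 - 658) - 13396) = -7 + (-3475/(-579) - 13396) = -7 + (-1/579*(-3475) - 13396) = -7 + (3475/579 - 13396) = -7 - 7752809/579 = -7756862/579 ≈ -13397.)
Y(208, 216) + f = (-165 - 40*216) - 7756862/579 = (-165 - 8640) - 7756862/579 = -8805 - 7756862/579 = -12854957/579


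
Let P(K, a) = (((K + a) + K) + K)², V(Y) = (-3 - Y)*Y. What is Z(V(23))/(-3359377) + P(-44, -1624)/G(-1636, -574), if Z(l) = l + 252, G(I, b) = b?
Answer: -739911408462/137734457 ≈ -5372.0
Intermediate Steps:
V(Y) = Y*(-3 - Y)
P(K, a) = (a + 3*K)² (P(K, a) = ((a + 2*K) + K)² = (a + 3*K)²)
Z(l) = 252 + l
Z(V(23))/(-3359377) + P(-44, -1624)/G(-1636, -574) = (252 - 1*23*(3 + 23))/(-3359377) + (-1624 + 3*(-44))²/(-574) = (252 - 1*23*26)*(-1/3359377) + (-1624 - 132)²*(-1/574) = (252 - 598)*(-1/3359377) + (-1756)²*(-1/574) = -346*(-1/3359377) + 3083536*(-1/574) = 346/3359377 - 1541768/287 = -739911408462/137734457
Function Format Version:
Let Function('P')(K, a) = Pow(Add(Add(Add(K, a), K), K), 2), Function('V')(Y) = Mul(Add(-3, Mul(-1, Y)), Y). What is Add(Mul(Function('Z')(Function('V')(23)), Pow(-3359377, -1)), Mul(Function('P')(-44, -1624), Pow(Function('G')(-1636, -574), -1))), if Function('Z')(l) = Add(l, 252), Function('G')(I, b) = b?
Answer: Rational(-739911408462, 137734457) ≈ -5372.0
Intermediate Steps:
Function('V')(Y) = Mul(Y, Add(-3, Mul(-1, Y)))
Function('P')(K, a) = Pow(Add(a, Mul(3, K)), 2) (Function('P')(K, a) = Pow(Add(Add(a, Mul(2, K)), K), 2) = Pow(Add(a, Mul(3, K)), 2))
Function('Z')(l) = Add(252, l)
Add(Mul(Function('Z')(Function('V')(23)), Pow(-3359377, -1)), Mul(Function('P')(-44, -1624), Pow(Function('G')(-1636, -574), -1))) = Add(Mul(Add(252, Mul(-1, 23, Add(3, 23))), Pow(-3359377, -1)), Mul(Pow(Add(-1624, Mul(3, -44)), 2), Pow(-574, -1))) = Add(Mul(Add(252, Mul(-1, 23, 26)), Rational(-1, 3359377)), Mul(Pow(Add(-1624, -132), 2), Rational(-1, 574))) = Add(Mul(Add(252, -598), Rational(-1, 3359377)), Mul(Pow(-1756, 2), Rational(-1, 574))) = Add(Mul(-346, Rational(-1, 3359377)), Mul(3083536, Rational(-1, 574))) = Add(Rational(346, 3359377), Rational(-1541768, 287)) = Rational(-739911408462, 137734457)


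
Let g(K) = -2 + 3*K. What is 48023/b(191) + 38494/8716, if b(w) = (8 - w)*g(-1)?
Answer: 226895239/3987570 ≈ 56.901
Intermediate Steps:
b(w) = -40 + 5*w (b(w) = (8 - w)*(-2 + 3*(-1)) = (8 - w)*(-2 - 3) = (8 - w)*(-5) = -40 + 5*w)
48023/b(191) + 38494/8716 = 48023/(-40 + 5*191) + 38494/8716 = 48023/(-40 + 955) + 38494*(1/8716) = 48023/915 + 19247/4358 = 226895239/3987570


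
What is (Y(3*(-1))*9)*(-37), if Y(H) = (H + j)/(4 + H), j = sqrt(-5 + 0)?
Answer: 999 - 333*I*sqrt(5) ≈ 999.0 - 744.61*I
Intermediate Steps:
j = I*sqrt(5) (j = sqrt(-5) = I*sqrt(5) ≈ 2.2361*I)
Y(H) = (H + I*sqrt(5))/(4 + H)
(Y(3*(-1))*9)*(-37) = (((3*(-1) + I*sqrt(5))/(4 + 3*(-1)))*9)*(-37) = (((-3 + I*sqrt(5))/(4 - 3))*9)*(-37) = (((-3 + I*sqrt(5))/1)*9)*(-37) = ((1*(-3 + I*sqrt(5)))*9)*(-37) = ((-3 + I*sqrt(5))*9)*(-37) = (-27 + 9*I*sqrt(5))*(-37) = 999 - 333*I*sqrt(5)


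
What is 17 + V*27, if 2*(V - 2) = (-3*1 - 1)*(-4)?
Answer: 287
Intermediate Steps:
V = 10 (V = 2 + ((-3*1 - 1)*(-4))/2 = 2 + ((-3 - 1)*(-4))/2 = 2 + (-4*(-4))/2 = 2 + (1/2)*16 = 2 + 8 = 10)
17 + V*27 = 17 + 10*27 = 17 + 270 = 287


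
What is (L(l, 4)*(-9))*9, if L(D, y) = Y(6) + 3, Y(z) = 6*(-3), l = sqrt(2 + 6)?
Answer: 1215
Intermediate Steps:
l = 2*sqrt(2) (l = sqrt(8) = 2*sqrt(2) ≈ 2.8284)
Y(z) = -18
L(D, y) = -15 (L(D, y) = -18 + 3 = -15)
(L(l, 4)*(-9))*9 = -15*(-9)*9 = 135*9 = 1215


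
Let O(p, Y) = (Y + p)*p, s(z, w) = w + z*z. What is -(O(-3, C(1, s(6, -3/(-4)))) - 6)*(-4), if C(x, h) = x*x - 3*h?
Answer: 1323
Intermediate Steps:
s(z, w) = w + z²
C(x, h) = x² - 3*h
O(p, Y) = p*(Y + p)
-(O(-3, C(1, s(6, -3/(-4)))) - 6)*(-4) = -(-3*((1² - 3*(-3/(-4) + 6²)) - 3) - 6)*(-4) = -(-3*((1 - 3*(-3*(-¼) + 36)) - 3) - 6)*(-4) = -(-3*((1 - 3*(¾ + 36)) - 3) - 6)*(-4) = -(-3*((1 - 3*147/4) - 3) - 6)*(-4) = -(-3*((1 - 441/4) - 3) - 6)*(-4) = -(-3*(-437/4 - 3) - 6)*(-4) = -(-3*(-449/4) - 6)*(-4) = -(1347/4 - 6)*(-4) = -1323*(-4)/4 = -1*(-1323) = 1323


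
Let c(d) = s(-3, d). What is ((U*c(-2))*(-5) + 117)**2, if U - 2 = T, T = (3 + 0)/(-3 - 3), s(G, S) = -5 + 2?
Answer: 77841/4 ≈ 19460.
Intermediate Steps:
s(G, S) = -3
c(d) = -3
T = -1/2 (T = 3/(-6) = 3*(-1/6) = -1/2 ≈ -0.50000)
U = 3/2 (U = 2 - 1/2 = 3/2 ≈ 1.5000)
((U*c(-2))*(-5) + 117)**2 = (((3/2)*(-3))*(-5) + 117)**2 = (-9/2*(-5) + 117)**2 = (45/2 + 117)**2 = (279/2)**2 = 77841/4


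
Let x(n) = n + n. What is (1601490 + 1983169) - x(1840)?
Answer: 3580979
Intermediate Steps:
x(n) = 2*n
(1601490 + 1983169) - x(1840) = (1601490 + 1983169) - 2*1840 = 3584659 - 1*3680 = 3584659 - 3680 = 3580979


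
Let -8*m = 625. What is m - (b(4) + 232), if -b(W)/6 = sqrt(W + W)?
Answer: -2481/8 + 12*sqrt(2) ≈ -293.15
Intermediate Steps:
m = -625/8 (m = -1/8*625 = -625/8 ≈ -78.125)
b(W) = -6*sqrt(2)*sqrt(W) (b(W) = -6*sqrt(W + W) = -6*sqrt(2)*sqrt(W))
m - (b(4) + 232) = -625/8 - (-6*sqrt(2)*sqrt(4) + 232) = -625/8 - (-6*sqrt(2)*2 + 232) = -625/8 - (-12*sqrt(2) + 232) = -625/8 - (232 - 12*sqrt(2)) = -625/8 + (-232 + 12*sqrt(2)) = -2481/8 + 12*sqrt(2)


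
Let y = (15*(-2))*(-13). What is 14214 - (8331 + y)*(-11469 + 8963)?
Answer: 21869040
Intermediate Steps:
y = 390 (y = -30*(-13) = 390)
14214 - (8331 + y)*(-11469 + 8963) = 14214 - (8331 + 390)*(-11469 + 8963) = 14214 - 8721*(-2506) = 14214 - 1*(-21854826) = 14214 + 21854826 = 21869040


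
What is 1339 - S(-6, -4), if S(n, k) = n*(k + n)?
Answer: 1279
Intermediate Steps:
1339 - S(-6, -4) = 1339 - (-6)*(-4 - 6) = 1339 - (-6)*(-10) = 1339 - 1*60 = 1339 - 60 = 1279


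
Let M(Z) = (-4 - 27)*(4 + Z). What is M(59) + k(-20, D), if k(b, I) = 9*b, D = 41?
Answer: -2133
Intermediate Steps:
M(Z) = -124 - 31*Z (M(Z) = -31*(4 + Z) = -124 - 31*Z)
M(59) + k(-20, D) = (-124 - 31*59) + 9*(-20) = (-124 - 1829) - 180 = -1953 - 180 = -2133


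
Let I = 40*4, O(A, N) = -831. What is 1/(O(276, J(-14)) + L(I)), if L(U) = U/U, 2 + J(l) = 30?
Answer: -1/830 ≈ -0.0012048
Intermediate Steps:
J(l) = 28 (J(l) = -2 + 30 = 28)
I = 160
L(U) = 1
1/(O(276, J(-14)) + L(I)) = 1/(-831 + 1) = 1/(-830) = -1/830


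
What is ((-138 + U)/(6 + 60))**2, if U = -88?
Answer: 12769/1089 ≈ 11.725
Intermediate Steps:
((-138 + U)/(6 + 60))**2 = ((-138 - 88)/(6 + 60))**2 = (-226/66)**2 = (-226*1/66)**2 = (-113/33)**2 = 12769/1089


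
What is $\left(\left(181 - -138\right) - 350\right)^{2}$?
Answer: $961$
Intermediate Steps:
$\left(\left(181 - -138\right) - 350\right)^{2} = \left(\left(181 + 138\right) - 350\right)^{2} = \left(319 - 350\right)^{2} = \left(-31\right)^{2} = 961$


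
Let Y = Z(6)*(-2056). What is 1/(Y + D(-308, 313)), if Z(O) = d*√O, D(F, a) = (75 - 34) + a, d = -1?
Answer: -59/4206250 + 514*√6/6309375 ≈ 0.00018552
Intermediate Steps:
D(F, a) = 41 + a
Z(O) = -√O
Y = 2056*√6 (Y = -√6*(-2056) = 2056*√6 ≈ 5036.1)
1/(Y + D(-308, 313)) = 1/(2056*√6 + (41 + 313)) = 1/(2056*√6 + 354) = 1/(354 + 2056*√6)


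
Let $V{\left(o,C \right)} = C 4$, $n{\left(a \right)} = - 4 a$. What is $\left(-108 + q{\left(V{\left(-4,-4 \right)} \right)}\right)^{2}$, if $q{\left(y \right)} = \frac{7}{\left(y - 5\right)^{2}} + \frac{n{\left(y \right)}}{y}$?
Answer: $\frac{49773025}{3969} \approx 12540.0$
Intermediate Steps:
$V{\left(o,C \right)} = 4 C$
$q{\left(y \right)} = -4 + \frac{7}{\left(-5 + y\right)^{2}}$ ($q{\left(y \right)} = \frac{7}{\left(y - 5\right)^{2}} + \frac{\left(-4\right) y}{y} = \frac{7}{\left(-5 + y\right)^{2}} - 4 = -4 + \frac{7}{\left(-5 + y\right)^{2}}$)
$\left(-108 + q{\left(V{\left(-4,-4 \right)} \right)}\right)^{2} = \left(-108 - \left(4 - \frac{7}{\left(-5 + 4 \left(-4\right)\right)^{2}}\right)\right)^{2} = \left(-108 - \left(4 - \frac{7}{\left(-5 - 16\right)^{2}}\right)\right)^{2} = \left(-108 - \left(4 - \frac{7}{441}\right)\right)^{2} = \left(-108 + \left(-4 + 7 \cdot \frac{1}{441}\right)\right)^{2} = \left(-108 + \left(-4 + \frac{1}{63}\right)\right)^{2} = \left(-108 - \frac{251}{63}\right)^{2} = \left(- \frac{7055}{63}\right)^{2} = \frac{49773025}{3969}$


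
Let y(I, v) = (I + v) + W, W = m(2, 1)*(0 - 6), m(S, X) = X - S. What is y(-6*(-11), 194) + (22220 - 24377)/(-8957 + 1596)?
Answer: 1960183/7361 ≈ 266.29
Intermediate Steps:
W = 6 (W = (1 - 1*2)*(0 - 6) = (1 - 2)*(-6) = -1*(-6) = 6)
y(I, v) = 6 + I + v (y(I, v) = (I + v) + 6 = 6 + I + v)
y(-6*(-11), 194) + (22220 - 24377)/(-8957 + 1596) = (6 - 6*(-11) + 194) + (22220 - 24377)/(-8957 + 1596) = (6 + 66 + 194) - 2157/(-7361) = 266 - 2157*(-1/7361) = 266 + 2157/7361 = 1960183/7361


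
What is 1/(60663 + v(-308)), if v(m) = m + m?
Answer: 1/60047 ≈ 1.6654e-5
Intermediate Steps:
v(m) = 2*m
1/(60663 + v(-308)) = 1/(60663 + 2*(-308)) = 1/(60663 - 616) = 1/60047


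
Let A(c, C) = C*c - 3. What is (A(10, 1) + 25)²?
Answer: 1024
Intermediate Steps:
A(c, C) = -3 + C*c
(A(10, 1) + 25)² = ((-3 + 1*10) + 25)² = ((-3 + 10) + 25)² = (7 + 25)² = 32² = 1024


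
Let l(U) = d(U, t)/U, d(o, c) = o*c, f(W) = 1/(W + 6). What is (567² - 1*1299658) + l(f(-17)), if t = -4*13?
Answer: -978221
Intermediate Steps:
f(W) = 1/(6 + W)
t = -52
d(o, c) = c*o
l(U) = -52 (l(U) = (-52*U)/U = -52)
(567² - 1*1299658) + l(f(-17)) = (567² - 1*1299658) - 52 = (321489 - 1299658) - 52 = -978169 - 52 = -978221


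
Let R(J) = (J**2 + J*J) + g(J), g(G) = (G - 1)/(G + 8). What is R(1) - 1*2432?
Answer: -2430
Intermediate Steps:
g(G) = (-1 + G)/(8 + G)
R(J) = 2*J**2 + (-1 + J)/(8 + J) (R(J) = (J**2 + J*J) + (-1 + J)/(8 + J) = (J**2 + J**2) + (-1 + J)/(8 + J) = 2*J**2 + (-1 + J)/(8 + J))
R(1) - 1*2432 = (-1 + 1 + 2*1**2*(8 + 1))/(8 + 1) - 1*2432 = (-1 + 1 + 2*1*9)/9 - 2432 = (-1 + 1 + 18)/9 - 2432 = (1/9)*18 - 2432 = 2 - 2432 = -2430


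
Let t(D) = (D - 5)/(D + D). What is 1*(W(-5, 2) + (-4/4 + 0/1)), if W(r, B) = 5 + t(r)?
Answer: 5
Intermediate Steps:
t(D) = (-5 + D)/(2*D) (t(D) = (-5 + D)/((2*D)) = (-5 + D)*(1/(2*D)) = (-5 + D)/(2*D))
W(r, B) = 5 + (-5 + r)/(2*r)
1*(W(-5, 2) + (-4/4 + 0/1)) = 1*((½)*(-5 + 11*(-5))/(-5) + (-4/4 + 0/1)) = 1*((½)*(-⅕)*(-5 - 55) + (-4*¼ + 0*1)) = 1*((½)*(-⅕)*(-60) + (-1 + 0)) = 1*(6 - 1) = 1*5 = 5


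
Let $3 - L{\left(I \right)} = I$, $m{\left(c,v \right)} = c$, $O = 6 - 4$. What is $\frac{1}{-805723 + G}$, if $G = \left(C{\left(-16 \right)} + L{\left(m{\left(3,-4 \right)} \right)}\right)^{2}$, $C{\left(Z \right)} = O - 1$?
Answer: $- \frac{1}{805722} \approx -1.2411 \cdot 10^{-6}$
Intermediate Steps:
$O = 2$ ($O = 6 - 4 = 2$)
$L{\left(I \right)} = 3 - I$
$C{\left(Z \right)} = 1$ ($C{\left(Z \right)} = 2 - 1 = 1$)
$G = 1$ ($G = \left(1 + \left(3 - 3\right)\right)^{2} = \left(1 + 0\right)^{2} = 1^{2} = 1$)
$\frac{1}{-805723 + G} = \frac{1}{-805723 + 1} = \frac{1}{-805722} = - \frac{1}{805722}$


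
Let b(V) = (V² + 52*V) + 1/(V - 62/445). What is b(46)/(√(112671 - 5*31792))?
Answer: -91999709*I*√46289/944665912 ≈ -20.953*I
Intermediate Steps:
b(V) = V² + 1/(-62/445 + V) + 52*V (b(V) = (V² + 52*V) + 1/(V - 62*1/445) = (V² + 52*V) + 1/(V - 62/445) = (V² + 52*V) + 1/(-62/445 + V) = V² + 1/(-62/445 + V) + 52*V)
b(46)/(√(112671 - 5*31792)) = ((445 - 3224*46 + 445*46³ + 23078*46²)/(-62 + 445*46))/(√(112671 - 5*31792)) = ((445 - 148304 + 445*97336 + 23078*2116)/(-62 + 20470))/(√(112671 - 158960)) = ((445 - 148304 + 43314520 + 48833048)/20408)/(√(-46289)) = ((1/20408)*91999709)/((I*√46289)) = 91999709*(-I*√46289/46289)/20408 = -91999709*I*√46289/944665912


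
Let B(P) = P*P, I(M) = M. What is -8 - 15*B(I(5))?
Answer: -383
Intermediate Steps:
B(P) = P²
-8 - 15*B(I(5)) = -8 - 15*5² = -8 - 15*25 = -8 - 375 = -383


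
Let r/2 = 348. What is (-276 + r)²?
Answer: 176400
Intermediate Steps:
r = 696 (r = 2*348 = 696)
(-276 + r)² = (-276 + 696)² = 420² = 176400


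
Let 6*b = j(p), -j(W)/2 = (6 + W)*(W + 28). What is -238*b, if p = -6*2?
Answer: -7616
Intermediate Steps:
p = -12
j(W) = -2*(6 + W)*(28 + W) (j(W) = -2*(6 + W)*(W + 28) = -2*(6 + W)*(28 + W))
b = 32 (b = (-336 - 68*(-12) - 2*(-12)²)/6 = (-336 + 816 - 2*144)/6 = (-336 + 816 - 288)/6 = (⅙)*192 = 32)
-238*b = -238*32 = -7616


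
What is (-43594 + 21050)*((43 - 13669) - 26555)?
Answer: 905840464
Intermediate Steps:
(-43594 + 21050)*((43 - 13669) - 26555) = -22544*(-13626 - 26555) = -22544*(-40181) = 905840464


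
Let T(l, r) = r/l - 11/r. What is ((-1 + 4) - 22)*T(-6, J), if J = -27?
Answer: -5035/54 ≈ -93.241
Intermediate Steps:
T(l, r) = -11/r + r/l
((-1 + 4) - 22)*T(-6, J) = ((-1 + 4) - 22)*(-11/(-27) - 27/(-6)) = (3 - 22)*(-11*(-1/27) - 27*(-1/6)) = -19*(11/27 + 9/2) = -19*265/54 = -5035/54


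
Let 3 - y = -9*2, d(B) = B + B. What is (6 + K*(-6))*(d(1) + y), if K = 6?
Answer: -690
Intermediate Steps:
d(B) = 2*B
y = 21 (y = 3 - (-9)*2 = 3 - 1*(-18) = 3 + 18 = 21)
(6 + K*(-6))*(d(1) + y) = (6 + 6*(-6))*(2*1 + 21) = (6 - 36)*(2 + 21) = -30*23 = -690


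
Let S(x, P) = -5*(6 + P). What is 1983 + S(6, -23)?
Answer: 2068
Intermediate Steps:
S(x, P) = -30 - 5*P
1983 + S(6, -23) = 1983 + (-30 - 5*(-23)) = 1983 + (-30 + 115) = 1983 + 85 = 2068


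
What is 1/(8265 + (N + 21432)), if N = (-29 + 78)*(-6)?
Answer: 1/29403 ≈ 3.4010e-5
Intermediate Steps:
N = -294 (N = 49*(-6) = -294)
1/(8265 + (N + 21432)) = 1/(8265 + (-294 + 21432)) = 1/(8265 + 21138) = 1/29403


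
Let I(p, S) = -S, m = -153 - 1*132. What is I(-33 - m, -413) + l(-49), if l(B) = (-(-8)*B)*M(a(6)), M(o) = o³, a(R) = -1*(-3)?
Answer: -10171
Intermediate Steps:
m = -285 (m = -153 - 132 = -285)
a(R) = 3
l(B) = 216*B (l(B) = -(-8)*B*3³ = (8*B)*27 = 216*B)
I(-33 - m, -413) + l(-49) = -1*(-413) + 216*(-49) = 413 - 10584 = -10171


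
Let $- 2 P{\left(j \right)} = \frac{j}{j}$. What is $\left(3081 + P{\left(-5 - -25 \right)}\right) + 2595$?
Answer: $\frac{11351}{2} \approx 5675.5$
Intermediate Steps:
$P{\left(j \right)} = - \frac{1}{2}$ ($P{\left(j \right)} = - \frac{j \frac{1}{j}}{2} = \left(- \frac{1}{2}\right) 1 = - \frac{1}{2}$)
$\left(3081 + P{\left(-5 - -25 \right)}\right) + 2595 = \left(3081 - \frac{1}{2}\right) + 2595 = \frac{6161}{2} + 2595 = \frac{11351}{2}$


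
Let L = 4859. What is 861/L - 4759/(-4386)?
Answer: 625589/495618 ≈ 1.2622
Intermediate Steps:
861/L - 4759/(-4386) = 861/4859 - 4759/(-4386) = 861*(1/4859) - 4759*(-1/4386) = 861/4859 + 4759/4386 = 625589/495618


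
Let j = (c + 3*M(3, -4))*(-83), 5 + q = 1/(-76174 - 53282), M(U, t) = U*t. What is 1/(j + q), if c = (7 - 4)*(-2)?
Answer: 129456/450636335 ≈ 0.00028727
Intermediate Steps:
c = -6 (c = 3*(-2) = -6)
q = -647281/129456 (q = -5 + 1/(-76174 - 53282) = -5 + 1/(-129456) = -5 - 1/129456 = -647281/129456 ≈ -5.0000)
j = 3486 (j = (-6 + 3*(3*(-4)))*(-83) = (-6 + 3*(-12))*(-83) = (-6 - 36)*(-83) = -42*(-83) = 3486)
1/(j + q) = 1/(3486 - 647281/129456) = 1/(450636335/129456) = 129456/450636335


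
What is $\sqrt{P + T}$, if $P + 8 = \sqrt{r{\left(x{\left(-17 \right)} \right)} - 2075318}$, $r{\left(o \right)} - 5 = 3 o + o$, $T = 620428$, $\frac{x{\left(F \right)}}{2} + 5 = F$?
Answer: $\sqrt{620420 + 13 i \sqrt{12281}} \approx 787.67 + 0.914 i$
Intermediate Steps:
$x{\left(F \right)} = -10 + 2 F$
$r{\left(o \right)} = 5 + 4 o$ ($r{\left(o \right)} = 5 + \left(3 o + o\right) = 5 + 4 o$)
$P = -8 + 13 i \sqrt{12281}$ ($P = -8 + \sqrt{\left(5 + 4 \left(-10 + 2 \left(-17\right)\right)\right) - 2075318} = -8 + \sqrt{\left(5 + 4 \left(-10 - 34\right)\right) - 2075318} = -8 + \sqrt{\left(5 + 4 \left(-44\right)\right) - 2075318} = -8 + \sqrt{\left(5 - 176\right) - 2075318} = -8 + \sqrt{-171 - 2075318} = -8 + \sqrt{-2075489} = -8 + 13 i \sqrt{12281} \approx -8.0 + 1440.7 i$)
$\sqrt{P + T} = \sqrt{\left(-8 + 13 i \sqrt{12281}\right) + 620428} = \sqrt{620420 + 13 i \sqrt{12281}}$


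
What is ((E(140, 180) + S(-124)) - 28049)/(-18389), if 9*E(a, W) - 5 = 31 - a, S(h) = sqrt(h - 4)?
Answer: 252545/165501 - 8*I*sqrt(2)/18389 ≈ 1.5259 - 0.00061524*I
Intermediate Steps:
S(h) = sqrt(-4 + h)
E(a, W) = 4 - a/9 (E(a, W) = 5/9 + (31 - a)/9 = 5/9 + (31/9 - a/9) = 4 - a/9)
((E(140, 180) + S(-124)) - 28049)/(-18389) = (((4 - 1/9*140) + sqrt(-4 - 124)) - 28049)/(-18389) = (((4 - 140/9) + sqrt(-128)) - 28049)*(-1/18389) = ((-104/9 + 8*I*sqrt(2)) - 28049)*(-1/18389) = (-252545/9 + 8*I*sqrt(2))*(-1/18389) = 252545/165501 - 8*I*sqrt(2)/18389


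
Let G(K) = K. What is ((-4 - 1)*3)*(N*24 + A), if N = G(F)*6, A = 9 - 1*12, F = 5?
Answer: -10755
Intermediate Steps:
A = -3 (A = 9 - 12 = -3)
N = 30 (N = 5*6 = 30)
((-4 - 1)*3)*(N*24 + A) = ((-4 - 1)*3)*(30*24 - 3) = (-5*3)*(720 - 3) = -15*717 = -10755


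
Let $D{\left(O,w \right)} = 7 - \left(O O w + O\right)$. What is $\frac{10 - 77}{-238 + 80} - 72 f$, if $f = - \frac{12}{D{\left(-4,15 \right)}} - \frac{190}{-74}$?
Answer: $- \frac{251968133}{1338734} \approx -188.21$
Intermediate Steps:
$D{\left(O,w \right)} = 7 - O - w O^{2}$ ($D{\left(O,w \right)} = 7 - \left(O^{2} w + O\right) = 7 - \left(w O^{2} + O\right) = 7 - \left(O + w O^{2}\right) = 7 - O - w O^{2}$)
$f = \frac{22199}{8473}$ ($f = - \frac{12}{7 - -4 - 15 \left(-4\right)^{2}} - \frac{190}{-74} = - \frac{12}{7 + 4 - 15 \cdot 16} - - \frac{95}{37} = - \frac{12}{7 + 4 - 240} + \frac{95}{37} = - \frac{12}{-229} + \frac{95}{37} = \left(-12\right) \left(- \frac{1}{229}\right) + \frac{95}{37} = \frac{12}{229} + \frac{95}{37} = \frac{22199}{8473} \approx 2.62$)
$\frac{10 - 77}{-238 + 80} - 72 f = \frac{10 - 77}{-238 + 80} - \frac{1598328}{8473} = - \frac{67}{-158} - \frac{1598328}{8473} = \left(-67\right) \left(- \frac{1}{158}\right) - \frac{1598328}{8473} = \frac{67}{158} - \frac{1598328}{8473} = - \frac{251968133}{1338734}$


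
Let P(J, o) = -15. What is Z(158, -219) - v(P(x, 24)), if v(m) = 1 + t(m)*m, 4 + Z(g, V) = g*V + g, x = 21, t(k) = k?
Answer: -34674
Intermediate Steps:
Z(g, V) = -4 + g + V*g (Z(g, V) = -4 + (g*V + g) = -4 + (V*g + g) = -4 + (g + V*g) = -4 + g + V*g)
v(m) = 1 + m² (v(m) = 1 + m*m = 1 + m²)
Z(158, -219) - v(P(x, 24)) = (-4 + 158 - 219*158) - (1 + (-15)²) = (-4 + 158 - 34602) - (1 + 225) = -34448 - 1*226 = -34448 - 226 = -34674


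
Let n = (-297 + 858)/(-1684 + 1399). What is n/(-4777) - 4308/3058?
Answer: -57484211/40816655 ≈ -1.4084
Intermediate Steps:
n = -187/95 (n = 561/(-285) = 561*(-1/285) = -187/95 ≈ -1.9684)
n/(-4777) - 4308/3058 = -187/95/(-4777) - 4308/3058 = -187/95*(-1/4777) - 4308*1/3058 = 11/26695 - 2154/1529 = -57484211/40816655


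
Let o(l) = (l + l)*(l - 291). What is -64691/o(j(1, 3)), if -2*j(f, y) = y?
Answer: -129382/1755 ≈ -73.722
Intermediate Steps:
j(f, y) = -y/2
o(l) = 2*l*(-291 + l) (o(l) = (2*l)*(-291 + l) = 2*l*(-291 + l))
-64691/o(j(1, 3)) = -64691*(-1/(3*(-291 - 1/2*3))) = -64691*(-1/(3*(-291 - 3/2))) = -64691/(2*(-3/2)*(-585/2)) = -64691/1755/2 = -64691*2/1755 = -129382/1755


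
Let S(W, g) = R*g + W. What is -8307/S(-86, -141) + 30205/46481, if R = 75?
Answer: 708133172/495533941 ≈ 1.4290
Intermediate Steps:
S(W, g) = W + 75*g (S(W, g) = 75*g + W = W + 75*g)
-8307/S(-86, -141) + 30205/46481 = -8307/(-86 + 75*(-141)) + 30205/46481 = -8307/(-86 - 10575) + 30205*(1/46481) = -8307/(-10661) + 30205/46481 = -8307*(-1/10661) + 30205/46481 = 8307/10661 + 30205/46481 = 708133172/495533941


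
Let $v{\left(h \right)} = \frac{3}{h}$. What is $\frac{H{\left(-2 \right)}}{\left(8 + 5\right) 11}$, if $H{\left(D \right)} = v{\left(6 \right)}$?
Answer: $\frac{1}{286} \approx 0.0034965$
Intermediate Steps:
$H{\left(D \right)} = \frac{1}{2}$ ($H{\left(D \right)} = \frac{3}{6} = 3 \cdot \frac{1}{6} = \frac{1}{2}$)
$\frac{H{\left(-2 \right)}}{\left(8 + 5\right) 11} = \frac{1}{2 \left(8 + 5\right) 11} = \frac{1}{2 \cdot 13 \cdot 11} = \frac{1}{2 \cdot 143} = \frac{1}{2} \cdot \frac{1}{143} = \frac{1}{286}$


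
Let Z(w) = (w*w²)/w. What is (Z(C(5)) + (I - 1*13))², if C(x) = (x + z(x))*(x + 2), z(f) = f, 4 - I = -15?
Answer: 24068836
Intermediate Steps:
I = 19 (I = 4 - 1*(-15) = 4 + 15 = 19)
C(x) = 2*x*(2 + x) (C(x) = (x + x)*(x + 2) = (2*x)*(2 + x) = 2*x*(2 + x))
Z(w) = w² (Z(w) = w³/w = w²)
(Z(C(5)) + (I - 1*13))² = ((2*5*(2 + 5))² + (19 - 1*13))² = ((2*5*7)² + (19 - 13))² = (70² + 6)² = (4900 + 6)² = 4906² = 24068836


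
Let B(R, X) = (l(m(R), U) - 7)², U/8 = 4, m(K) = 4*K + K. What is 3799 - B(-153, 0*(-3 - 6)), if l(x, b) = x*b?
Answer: -599609370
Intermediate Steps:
m(K) = 5*K
U = 32 (U = 8*4 = 32)
l(x, b) = b*x
B(R, X) = (-7 + 160*R)² (B(R, X) = (32*(5*R) - 7)² = (160*R - 7)² = (-7 + 160*R)²)
3799 - B(-153, 0*(-3 - 6)) = 3799 - (-7 + 160*(-153))² = 3799 - (-7 - 24480)² = 3799 - 1*(-24487)² = 3799 - 1*599613169 = 3799 - 599613169 = -599609370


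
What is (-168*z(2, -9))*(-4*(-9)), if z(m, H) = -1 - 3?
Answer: 24192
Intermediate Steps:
z(m, H) = -4
(-168*z(2, -9))*(-4*(-9)) = (-168*(-4))*(-4*(-9)) = 672*36 = 24192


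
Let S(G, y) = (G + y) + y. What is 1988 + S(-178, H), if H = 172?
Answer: 2154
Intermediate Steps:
S(G, y) = G + 2*y
1988 + S(-178, H) = 1988 + (-178 + 2*172) = 1988 + (-178 + 344) = 1988 + 166 = 2154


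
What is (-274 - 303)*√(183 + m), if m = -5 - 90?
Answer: -1154*√22 ≈ -5412.7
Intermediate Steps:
m = -95
(-274 - 303)*√(183 + m) = (-274 - 303)*√(183 - 95) = -1154*√22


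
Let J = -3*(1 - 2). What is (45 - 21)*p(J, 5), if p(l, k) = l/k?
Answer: 72/5 ≈ 14.400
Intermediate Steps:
J = 3 (J = -3*(-1) = 3)
(45 - 21)*p(J, 5) = (45 - 21)*(3/5) = 24*(3*(1/5)) = 24*(3/5) = 72/5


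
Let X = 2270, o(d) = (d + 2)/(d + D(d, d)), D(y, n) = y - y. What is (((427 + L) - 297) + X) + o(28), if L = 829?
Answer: 45221/14 ≈ 3230.1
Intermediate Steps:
D(y, n) = 0
o(d) = (2 + d)/d (o(d) = (d + 2)/(d + 0) = (2 + d)/d)
(((427 + L) - 297) + X) + o(28) = (((427 + 829) - 297) + 2270) + (2 + 28)/28 = ((1256 - 297) + 2270) + (1/28)*30 = (959 + 2270) + 15/14 = 3229 + 15/14 = 45221/14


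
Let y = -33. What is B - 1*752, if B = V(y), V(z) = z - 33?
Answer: -818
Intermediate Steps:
V(z) = -33 + z
B = -66 (B = -33 - 33 = -66)
B - 1*752 = -66 - 1*752 = -66 - 752 = -818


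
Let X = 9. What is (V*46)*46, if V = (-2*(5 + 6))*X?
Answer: -418968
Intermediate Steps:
V = -198 (V = -2*(5 + 6)*9 = -2*11*9 = -22*9 = -198)
(V*46)*46 = -198*46*46 = -9108*46 = -418968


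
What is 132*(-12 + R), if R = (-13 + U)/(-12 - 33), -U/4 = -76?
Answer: -12188/5 ≈ -2437.6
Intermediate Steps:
U = 304 (U = -4*(-76) = 304)
R = -97/15 (R = (-13 + 304)/(-12 - 33) = 291/(-45) = 291*(-1/45) = -97/15 ≈ -6.4667)
132*(-12 + R) = 132*(-12 - 97/15) = 132*(-277/15) = -12188/5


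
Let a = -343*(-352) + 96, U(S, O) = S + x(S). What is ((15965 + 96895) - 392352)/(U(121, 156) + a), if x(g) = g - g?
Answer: -279492/120953 ≈ -2.3107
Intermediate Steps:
x(g) = 0
U(S, O) = S (U(S, O) = S + 0 = S)
a = 120832 (a = 120736 + 96 = 120832)
((15965 + 96895) - 392352)/(U(121, 156) + a) = ((15965 + 96895) - 392352)/(121 + 120832) = (112860 - 392352)/120953 = -279492*1/120953 = -279492/120953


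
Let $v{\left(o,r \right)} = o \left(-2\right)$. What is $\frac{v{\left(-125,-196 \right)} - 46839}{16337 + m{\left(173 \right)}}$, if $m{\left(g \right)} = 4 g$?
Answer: $- \frac{46589}{17029} \approx -2.7359$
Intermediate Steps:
$v{\left(o,r \right)} = - 2 o$
$\frac{v{\left(-125,-196 \right)} - 46839}{16337 + m{\left(173 \right)}} = \frac{\left(-2\right) \left(-125\right) - 46839}{16337 + 4 \cdot 173} = \frac{250 - 46839}{16337 + 692} = - \frac{46589}{17029}$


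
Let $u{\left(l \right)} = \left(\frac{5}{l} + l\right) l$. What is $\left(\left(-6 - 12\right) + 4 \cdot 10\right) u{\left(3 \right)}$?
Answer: $308$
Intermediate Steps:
$u{\left(l \right)} = l \left(l + \frac{5}{l}\right)$ ($u{\left(l \right)} = \left(l + \frac{5}{l}\right) l = l \left(l + \frac{5}{l}\right)$)
$\left(\left(-6 - 12\right) + 4 \cdot 10\right) u{\left(3 \right)} = \left(\left(-6 - 12\right) + 4 \cdot 10\right) \left(5 + 3^{2}\right) = \left(-18 + 40\right) \left(5 + 9\right) = 22 \cdot 14 = 308$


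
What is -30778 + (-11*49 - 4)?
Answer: -31321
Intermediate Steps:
-30778 + (-11*49 - 4) = -30778 + (-539 - 4) = -30778 - 543 = -31321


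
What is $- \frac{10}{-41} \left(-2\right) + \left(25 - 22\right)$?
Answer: $\frac{103}{41} \approx 2.5122$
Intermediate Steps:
$- \frac{10}{-41} \left(-2\right) + \left(25 - 22\right) = \left(-10\right) \left(- \frac{1}{41}\right) \left(-2\right) + \left(25 - 22\right) = \frac{10}{41} \left(-2\right) + 3 = - \frac{20}{41} + 3 = \frac{103}{41}$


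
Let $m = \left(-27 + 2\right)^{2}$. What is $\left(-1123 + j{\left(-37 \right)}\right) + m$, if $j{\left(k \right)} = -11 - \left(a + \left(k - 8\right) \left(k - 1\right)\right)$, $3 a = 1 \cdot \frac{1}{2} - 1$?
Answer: $- \frac{13313}{6} \approx -2218.8$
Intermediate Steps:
$m = 625$ ($m = \left(-25\right)^{2} = 625$)
$a = - \frac{1}{6}$ ($a = \frac{1 \cdot \frac{1}{2} - 1}{3} = \frac{\frac{1}{2} - 1}{3} = \frac{1}{3} \left(- \frac{1}{2}\right) = - \frac{1}{6} \approx -0.16667$)
$j{\left(k \right)} = - \frac{65}{6} - \left(-1 + k\right) \left(-8 + k\right)$ ($j{\left(k \right)} = -11 - \left(- \frac{1}{6} + \left(k - 8\right) \left(k - 1\right)\right) = -11 - \left(- \frac{1}{6} + \left(-8 + k\right) \left(-1 + k\right)\right) = -11 - \left(- \frac{1}{6} + \left(-1 + k\right) \left(-8 + k\right)\right) = - \frac{65}{6} - \left(-1 + k\right) \left(-8 + k\right)$)
$\left(-1123 + j{\left(-37 \right)}\right) + m = \left(-1123 - \frac{10325}{6}\right) + 625 = - \frac{17063}{6} + 625 = - \frac{13313}{6}$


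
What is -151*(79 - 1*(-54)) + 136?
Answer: -19947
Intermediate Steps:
-151*(79 - 1*(-54)) + 136 = -151*(79 + 54) + 136 = -151*133 + 136 = -20083 + 136 = -19947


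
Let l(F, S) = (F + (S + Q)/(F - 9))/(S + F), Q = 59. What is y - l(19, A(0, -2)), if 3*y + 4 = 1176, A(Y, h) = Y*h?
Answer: 221933/570 ≈ 389.36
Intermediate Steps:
y = 1172/3 (y = -4/3 + (1/3)*1176 = -4/3 + 392 = 1172/3 ≈ 390.67)
l(F, S) = (F + (59 + S)/(-9 + F))/(F + S) (l(F, S) = (F + (S + 59)/(F - 9))/(S + F) = (F + (59 + S)/(-9 + F))/(F + S))
y - l(19, A(0, -2)) = 1172/3 - (59 + 0*(-2) + 19**2 - 9*19)/(19**2 - 9*19 - 0*(-2) + 19*(0*(-2))) = 1172/3 - (59 + 0 + 361 - 171)/(361 - 171 - 9*0 + 19*0) = 1172/3 - 249/(361 - 171 + 0 + 0) = 1172/3 - 249/190 = 221933/570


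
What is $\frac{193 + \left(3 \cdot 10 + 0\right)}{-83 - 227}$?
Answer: $- \frac{223}{310} \approx -0.71935$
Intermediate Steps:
$\frac{193 + \left(3 \cdot 10 + 0\right)}{-83 - 227} = \frac{193 + \left(30 + 0\right)}{-310} = \left(193 + 30\right) \left(- \frac{1}{310}\right) = 223 \left(- \frac{1}{310}\right) = - \frac{223}{310}$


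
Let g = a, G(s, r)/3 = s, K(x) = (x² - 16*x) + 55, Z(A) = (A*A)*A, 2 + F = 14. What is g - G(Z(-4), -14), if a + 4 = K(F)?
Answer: 195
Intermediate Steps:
F = 12 (F = -2 + 14 = 12)
Z(A) = A³ (Z(A) = A²*A = A³)
K(x) = 55 + x² - 16*x
G(s, r) = 3*s
a = 3 (a = -4 + (55 + 12² - 16*12) = -4 + (55 + 144 - 192) = -4 + 7 = 3)
g = 3
g - G(Z(-4), -14) = 3 - 3*(-4)³ = 3 - 3*(-64) = 3 - 1*(-192) = 3 + 192 = 195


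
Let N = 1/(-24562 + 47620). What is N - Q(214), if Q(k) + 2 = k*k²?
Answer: -225976285835/23058 ≈ -9.8003e+6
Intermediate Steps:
Q(k) = -2 + k³ (Q(k) = -2 + k*k² = -2 + k³)
N = 1/23058 ≈ 4.3369e-5
N - Q(214) = 1/23058 - (-2 + 214³) = 1/23058 - (-2 + 9800344) = 1/23058 - 1*9800342 = 1/23058 - 9800342 = -225976285835/23058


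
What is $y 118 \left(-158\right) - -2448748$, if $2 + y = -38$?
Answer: $3194508$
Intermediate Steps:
$y = -40$ ($y = -2 - 38 = -40$)
$y 118 \left(-158\right) - -2448748 = \left(-40\right) 118 \left(-158\right) - -2448748 = \left(-4720\right) \left(-158\right) + 2448748 = 745760 + 2448748 = 3194508$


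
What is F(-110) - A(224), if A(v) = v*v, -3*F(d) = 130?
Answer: -150658/3 ≈ -50219.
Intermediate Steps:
F(d) = -130/3 (F(d) = -⅓*130 = -130/3)
A(v) = v²
F(-110) - A(224) = -130/3 - 1*224² = -130/3 - 1*50176 = -130/3 - 50176 = -150658/3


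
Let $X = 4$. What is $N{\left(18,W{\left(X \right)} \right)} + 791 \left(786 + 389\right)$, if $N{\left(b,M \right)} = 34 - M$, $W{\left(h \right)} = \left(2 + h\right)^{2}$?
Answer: $929423$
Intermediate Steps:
$N{\left(18,W{\left(X \right)} \right)} + 791 \left(786 + 389\right) = \left(34 - \left(2 + 4\right)^{2}\right) + 791 \left(786 + 389\right) = \left(34 - 6^{2}\right) + 791 \cdot 1175 = \left(34 - 36\right) + 929425 = -2 + 929425 = 929423$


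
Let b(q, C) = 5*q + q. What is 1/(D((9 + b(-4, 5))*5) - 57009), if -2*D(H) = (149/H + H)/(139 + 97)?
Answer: -17700/1009056413 ≈ -1.7541e-5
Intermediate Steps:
b(q, C) = 6*q
D(H) = -149/(472*H) - H/472 (D(H) = -(149/H + H)/(2*(139 + 97)) = -(H + 149/H)/(2*236) = -(H/236 + 149/(236*H))/2 = -149/(472*H) - H/472)
1/(D((9 + b(-4, 5))*5) - 57009) = 1/((-149 - ((9 + 6*(-4))*5)**2)/(472*(((9 + 6*(-4))*5))) - 57009) = 1/((-149 - ((9 - 24)*5)**2)/(472*(((9 - 24)*5))) - 57009) = 1/((-149 - (-15*5)**2)/(472*((-15*5))) - 57009) = 1/((1/472)*(-149 - 1*(-75)**2)/(-75) - 57009) = 1/((1/472)*(-1/75)*(-149 - 1*5625) - 57009) = 1/((1/472)*(-1/75)*(-149 - 5625) - 57009) = 1/((1/472)*(-1/75)*(-5774) - 57009) = 1/(2887/17700 - 57009) = 1/(-1009056413/17700) = -17700/1009056413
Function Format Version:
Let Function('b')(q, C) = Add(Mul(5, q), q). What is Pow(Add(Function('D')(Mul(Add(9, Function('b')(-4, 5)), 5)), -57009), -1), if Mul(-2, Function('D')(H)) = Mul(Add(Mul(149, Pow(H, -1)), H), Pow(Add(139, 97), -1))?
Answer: Rational(-17700, 1009056413) ≈ -1.7541e-5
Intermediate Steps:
Function('b')(q, C) = Mul(6, q)
Function('D')(H) = Add(Mul(Rational(-149, 472), Pow(H, -1)), Mul(Rational(-1, 472), H)) (Function('D')(H) = Mul(Rational(-1, 2), Mul(Add(Mul(149, Pow(H, -1)), H), Pow(Add(139, 97), -1))) = Mul(Rational(-1, 2), Mul(Add(H, Mul(149, Pow(H, -1))), Pow(236, -1))) = Mul(Rational(-1, 2), Mul(Add(H, Mul(149, Pow(H, -1))), Rational(1, 236))) = Mul(Rational(-1, 2), Add(Mul(Rational(1, 236), H), Mul(Rational(149, 236), Pow(H, -1)))) = Add(Mul(Rational(-149, 472), Pow(H, -1)), Mul(Rational(-1, 472), H)))
Pow(Add(Function('D')(Mul(Add(9, Function('b')(-4, 5)), 5)), -57009), -1) = Pow(Add(Mul(Rational(1, 472), Pow(Mul(Add(9, Mul(6, -4)), 5), -1), Add(-149, Mul(-1, Pow(Mul(Add(9, Mul(6, -4)), 5), 2)))), -57009), -1) = Pow(Add(Mul(Rational(1, 472), Pow(Mul(Add(9, -24), 5), -1), Add(-149, Mul(-1, Pow(Mul(Add(9, -24), 5), 2)))), -57009), -1) = Pow(Add(Mul(Rational(1, 472), Pow(Mul(-15, 5), -1), Add(-149, Mul(-1, Pow(Mul(-15, 5), 2)))), -57009), -1) = Pow(Add(Mul(Rational(1, 472), Pow(-75, -1), Add(-149, Mul(-1, Pow(-75, 2)))), -57009), -1) = Pow(Add(Mul(Rational(1, 472), Rational(-1, 75), Add(-149, Mul(-1, 5625))), -57009), -1) = Pow(Add(Mul(Rational(1, 472), Rational(-1, 75), Add(-149, -5625)), -57009), -1) = Pow(Add(Mul(Rational(1, 472), Rational(-1, 75), -5774), -57009), -1) = Pow(Add(Rational(2887, 17700), -57009), -1) = Pow(Rational(-1009056413, 17700), -1) = Rational(-17700, 1009056413)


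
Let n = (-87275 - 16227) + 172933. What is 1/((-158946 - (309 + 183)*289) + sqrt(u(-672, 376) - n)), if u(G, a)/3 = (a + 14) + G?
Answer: -9714/2925217943 - I*sqrt(70277)/90681756233 ≈ -3.3208e-6 - 2.9234e-9*I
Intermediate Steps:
n = 69431 (n = -103502 + 172933 = 69431)
u(G, a) = 42 + 3*G + 3*a (u(G, a) = 3*((a + 14) + G) = 3*((14 + a) + G) = 3*(14 + G + a) = 42 + 3*G + 3*a)
1/((-158946 - (309 + 183)*289) + sqrt(u(-672, 376) - n)) = 1/((-158946 - (309 + 183)*289) + sqrt((42 + 3*(-672) + 3*376) - 1*69431)) = 1/((-158946 - 492*289) + sqrt((42 - 2016 + 1128) - 69431)) = 1/((-158946 - 1*142188) + sqrt(-846 - 69431)) = 1/((-158946 - 142188) + sqrt(-70277)) = 1/(-301134 + I*sqrt(70277))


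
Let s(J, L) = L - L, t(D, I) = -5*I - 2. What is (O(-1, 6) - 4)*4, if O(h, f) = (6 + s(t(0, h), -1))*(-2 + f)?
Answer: 80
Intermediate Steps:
t(D, I) = -2 - 5*I
s(J, L) = 0
O(h, f) = -12 + 6*f (O(h, f) = (6 + 0)*(-2 + f) = 6*(-2 + f) = -12 + 6*f)
(O(-1, 6) - 4)*4 = ((-12 + 6*6) - 4)*4 = ((-12 + 36) - 4)*4 = (24 - 4)*4 = 20*4 = 80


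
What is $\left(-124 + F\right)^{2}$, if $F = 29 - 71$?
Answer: $27556$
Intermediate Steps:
$F = -42$ ($F = 29 - 71 = -42$)
$\left(-124 + F\right)^{2} = \left(-124 - 42\right)^{2} = \left(-166\right)^{2} = 27556$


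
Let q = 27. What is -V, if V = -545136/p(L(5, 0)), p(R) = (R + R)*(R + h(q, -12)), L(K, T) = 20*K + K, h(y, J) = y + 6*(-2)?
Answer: 11357/525 ≈ 21.632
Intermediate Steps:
h(y, J) = -12 + y (h(y, J) = y - 12 = -12 + y)
L(K, T) = 21*K
p(R) = 2*R*(15 + R) (p(R) = (R + R)*(R + (-12 + 27)) = (2*R)*(R + 15) = (2*R)*(15 + R) = 2*R*(15 + R))
V = -11357/525 (V = -545136*1/(210*(15 + 21*5)) = -545136*1/(210*(15 + 105)) = -545136/(2*105*120) = -545136/25200 = -545136*1/25200 = -11357/525 ≈ -21.632)
-V = -1*(-11357/525) = 11357/525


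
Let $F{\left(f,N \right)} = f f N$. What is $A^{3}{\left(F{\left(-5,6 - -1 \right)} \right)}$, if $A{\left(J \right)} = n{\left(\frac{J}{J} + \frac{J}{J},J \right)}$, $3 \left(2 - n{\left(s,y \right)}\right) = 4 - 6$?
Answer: $\frac{512}{27} \approx 18.963$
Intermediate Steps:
$F{\left(f,N \right)} = N f^{2}$ ($F{\left(f,N \right)} = f^{2} N = N f^{2}$)
$n{\left(s,y \right)} = \frac{8}{3}$ ($n{\left(s,y \right)} = 2 - \frac{4 - 6}{3} = 2 - - \frac{2}{3} = 2 + \frac{2}{3} = \frac{8}{3}$)
$A{\left(J \right)} = \frac{8}{3}$
$A^{3}{\left(F{\left(-5,6 - -1 \right)} \right)} = \left(\frac{8}{3}\right)^{3} = \frac{512}{27}$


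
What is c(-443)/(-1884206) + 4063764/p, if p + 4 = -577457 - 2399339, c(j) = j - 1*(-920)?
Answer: -957298555623/701113052600 ≈ -1.3654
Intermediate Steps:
c(j) = 920 + j (c(j) = j + 920 = 920 + j)
p = -2976800 (p = -4 + (-577457 - 2399339) = -4 - 2976796 = -2976800)
c(-443)/(-1884206) + 4063764/p = (920 - 443)/(-1884206) + 4063764/(-2976800) = 477*(-1/1884206) + 4063764*(-1/2976800) = -477/1884206 - 1015941/744200 = -957298555623/701113052600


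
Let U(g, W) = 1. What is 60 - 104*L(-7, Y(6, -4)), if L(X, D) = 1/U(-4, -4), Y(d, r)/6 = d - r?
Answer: -44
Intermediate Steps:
Y(d, r) = -6*r + 6*d (Y(d, r) = 6*(d - r) = -6*r + 6*d)
L(X, D) = 1 (L(X, D) = 1/1 = 1)
60 - 104*L(-7, Y(6, -4)) = 60 - 104*1 = 60 - 104 = -44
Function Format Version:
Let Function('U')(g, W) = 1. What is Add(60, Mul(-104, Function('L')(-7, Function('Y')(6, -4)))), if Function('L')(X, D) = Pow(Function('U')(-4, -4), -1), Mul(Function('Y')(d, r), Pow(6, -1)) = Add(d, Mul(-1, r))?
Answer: -44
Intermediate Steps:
Function('Y')(d, r) = Add(Mul(-6, r), Mul(6, d)) (Function('Y')(d, r) = Mul(6, Add(d, Mul(-1, r))) = Add(Mul(-6, r), Mul(6, d)))
Function('L')(X, D) = 1 (Function('L')(X, D) = Pow(1, -1) = 1)
Add(60, Mul(-104, Function('L')(-7, Function('Y')(6, -4)))) = Add(60, Mul(-104, 1)) = Add(60, -104) = -44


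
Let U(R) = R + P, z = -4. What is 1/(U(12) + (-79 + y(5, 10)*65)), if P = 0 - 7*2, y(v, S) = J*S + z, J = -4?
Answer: -1/2941 ≈ -0.00034002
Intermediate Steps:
y(v, S) = -4 - 4*S (y(v, S) = -4*S - 4 = -4 - 4*S)
P = -14 (P = 0 - 14 = -14)
U(R) = -14 + R (U(R) = R - 14 = -14 + R)
1/(U(12) + (-79 + y(5, 10)*65)) = 1/((-14 + 12) + (-79 + (-4 - 4*10)*65)) = 1/(-2 + (-79 + (-4 - 40)*65)) = 1/(-2 + (-79 - 44*65)) = 1/(-2 + (-79 - 2860)) = 1/(-2 - 2939) = 1/(-2941) = -1/2941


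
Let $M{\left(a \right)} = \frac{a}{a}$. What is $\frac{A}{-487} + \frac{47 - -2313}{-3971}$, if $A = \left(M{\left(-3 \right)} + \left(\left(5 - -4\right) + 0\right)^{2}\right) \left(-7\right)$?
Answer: $\frac{1130034}{1933877} \approx 0.58434$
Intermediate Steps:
$M{\left(a \right)} = 1$
$A = -574$ ($A = \left(1 + \left(\left(5 - -4\right) + 0\right)^{2}\right) \left(-7\right) = \left(1 + \left(\left(5 + 4\right) + 0\right)^{2}\right) \left(-7\right) = \left(1 + \left(9 + 0\right)^{2}\right) \left(-7\right) = \left(1 + 9^{2}\right) \left(-7\right) = \left(1 + 81\right) \left(-7\right) = 82 \left(-7\right) = -574$)
$\frac{A}{-487} + \frac{47 - -2313}{-3971} = - \frac{574}{-487} + \frac{47 - -2313}{-3971} = \left(-574\right) \left(- \frac{1}{487}\right) + \left(47 + 2313\right) \left(- \frac{1}{3971}\right) = \frac{574}{487} + 2360 \left(- \frac{1}{3971}\right) = \frac{574}{487} - \frac{2360}{3971} = \frac{1130034}{1933877}$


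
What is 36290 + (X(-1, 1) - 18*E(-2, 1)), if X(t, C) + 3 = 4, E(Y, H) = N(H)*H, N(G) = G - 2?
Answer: 36309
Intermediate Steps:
N(G) = -2 + G
E(Y, H) = H*(-2 + H) (E(Y, H) = (-2 + H)*H = H*(-2 + H))
X(t, C) = 1 (X(t, C) = -3 + 4 = 1)
36290 + (X(-1, 1) - 18*E(-2, 1)) = 36290 + (1 - 18*(-2 + 1)) = 36290 + (1 - 18*(-1)) = 36290 + (1 + 18) = 36290 + 19 = 36309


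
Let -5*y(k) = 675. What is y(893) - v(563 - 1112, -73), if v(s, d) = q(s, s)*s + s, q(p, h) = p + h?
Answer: -602388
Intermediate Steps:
q(p, h) = h + p
y(k) = -135 (y(k) = -⅕*675 = -135)
v(s, d) = s + 2*s² (v(s, d) = (s + s)*s + s = (2*s)*s + s = 2*s² + s = s + 2*s²)
y(893) - v(563 - 1112, -73) = -135 - (563 - 1112)*(1 + 2*(563 - 1112)) = -135 - (-549)*(1 + 2*(-549)) = -135 - (-549)*(1 - 1098) = -135 - (-549)*(-1097) = -135 - 1*602253 = -135 - 602253 = -602388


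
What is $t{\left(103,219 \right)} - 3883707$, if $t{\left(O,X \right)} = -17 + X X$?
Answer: $-3835763$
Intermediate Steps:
$t{\left(O,X \right)} = -17 + X^{2}$
$t{\left(103,219 \right)} - 3883707 = \left(-17 + 219^{2}\right) - 3883707 = \left(-17 + 47961\right) - 3883707 = 47944 - 3883707 = -3835763$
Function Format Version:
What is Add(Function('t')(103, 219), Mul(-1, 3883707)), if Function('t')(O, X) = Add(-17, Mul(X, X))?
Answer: -3835763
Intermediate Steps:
Function('t')(O, X) = Add(-17, Pow(X, 2))
Add(Function('t')(103, 219), Mul(-1, 3883707)) = Add(Add(-17, Pow(219, 2)), Mul(-1, 3883707)) = Add(Add(-17, 47961), -3883707) = Add(47944, -3883707) = -3835763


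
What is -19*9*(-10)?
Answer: 1710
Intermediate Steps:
-19*9*(-10) = -171*(-10) = 1710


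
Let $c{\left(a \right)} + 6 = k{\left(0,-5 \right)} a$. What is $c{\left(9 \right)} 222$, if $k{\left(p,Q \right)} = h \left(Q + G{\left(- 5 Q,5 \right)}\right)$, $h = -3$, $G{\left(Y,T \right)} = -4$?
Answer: $52614$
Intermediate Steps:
$k{\left(p,Q \right)} = 12 - 3 Q$ ($k{\left(p,Q \right)} = - 3 \left(Q - 4\right) = - 3 \left(-4 + Q\right) = 12 - 3 Q$)
$c{\left(a \right)} = -6 + 27 a$ ($c{\left(a \right)} = -6 + \left(12 - -15\right) a = -6 + \left(12 + 15\right) a = -6 + 27 a$)
$c{\left(9 \right)} 222 = \left(-6 + 27 \cdot 9\right) 222 = \left(-6 + 243\right) 222 = 237 \cdot 222 = 52614$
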